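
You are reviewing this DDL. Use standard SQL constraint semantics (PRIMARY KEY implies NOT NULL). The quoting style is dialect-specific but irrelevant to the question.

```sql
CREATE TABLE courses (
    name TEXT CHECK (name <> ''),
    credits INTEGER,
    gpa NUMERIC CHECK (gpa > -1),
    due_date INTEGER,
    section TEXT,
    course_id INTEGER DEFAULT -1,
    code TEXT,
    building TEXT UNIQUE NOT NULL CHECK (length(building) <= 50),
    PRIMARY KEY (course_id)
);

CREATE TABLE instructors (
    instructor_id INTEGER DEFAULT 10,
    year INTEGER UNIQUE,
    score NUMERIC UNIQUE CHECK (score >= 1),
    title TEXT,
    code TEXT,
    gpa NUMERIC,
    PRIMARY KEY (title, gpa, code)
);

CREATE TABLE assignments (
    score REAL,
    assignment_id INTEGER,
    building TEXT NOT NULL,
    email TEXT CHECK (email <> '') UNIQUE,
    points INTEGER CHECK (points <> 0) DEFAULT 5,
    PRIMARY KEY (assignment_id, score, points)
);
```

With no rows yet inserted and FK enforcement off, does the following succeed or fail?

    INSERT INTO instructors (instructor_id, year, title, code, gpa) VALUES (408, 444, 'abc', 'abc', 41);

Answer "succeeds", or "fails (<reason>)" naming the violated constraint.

NOT NULL columns: code is supplied; gpa is supplied; title is supplied.
No constraint is violated.

succeeds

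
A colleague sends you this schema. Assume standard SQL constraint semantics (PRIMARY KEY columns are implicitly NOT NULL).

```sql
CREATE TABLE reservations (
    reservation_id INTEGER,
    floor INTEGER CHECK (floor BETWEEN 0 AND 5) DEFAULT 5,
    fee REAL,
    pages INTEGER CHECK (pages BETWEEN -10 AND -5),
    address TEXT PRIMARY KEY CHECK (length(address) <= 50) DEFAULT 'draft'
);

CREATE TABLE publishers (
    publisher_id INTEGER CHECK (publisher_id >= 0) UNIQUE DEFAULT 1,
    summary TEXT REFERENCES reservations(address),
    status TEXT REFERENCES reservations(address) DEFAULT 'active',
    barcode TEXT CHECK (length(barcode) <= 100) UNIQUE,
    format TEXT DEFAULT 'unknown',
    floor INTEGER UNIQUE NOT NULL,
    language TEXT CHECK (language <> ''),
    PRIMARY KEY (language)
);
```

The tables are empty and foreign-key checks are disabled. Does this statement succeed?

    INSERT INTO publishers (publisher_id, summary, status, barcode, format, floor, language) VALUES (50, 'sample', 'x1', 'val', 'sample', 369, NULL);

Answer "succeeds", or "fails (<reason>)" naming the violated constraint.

language is explicitly set to NULL, but language is part of the PRIMARY KEY (implied NOT NULL).

fails (NOT NULL on language)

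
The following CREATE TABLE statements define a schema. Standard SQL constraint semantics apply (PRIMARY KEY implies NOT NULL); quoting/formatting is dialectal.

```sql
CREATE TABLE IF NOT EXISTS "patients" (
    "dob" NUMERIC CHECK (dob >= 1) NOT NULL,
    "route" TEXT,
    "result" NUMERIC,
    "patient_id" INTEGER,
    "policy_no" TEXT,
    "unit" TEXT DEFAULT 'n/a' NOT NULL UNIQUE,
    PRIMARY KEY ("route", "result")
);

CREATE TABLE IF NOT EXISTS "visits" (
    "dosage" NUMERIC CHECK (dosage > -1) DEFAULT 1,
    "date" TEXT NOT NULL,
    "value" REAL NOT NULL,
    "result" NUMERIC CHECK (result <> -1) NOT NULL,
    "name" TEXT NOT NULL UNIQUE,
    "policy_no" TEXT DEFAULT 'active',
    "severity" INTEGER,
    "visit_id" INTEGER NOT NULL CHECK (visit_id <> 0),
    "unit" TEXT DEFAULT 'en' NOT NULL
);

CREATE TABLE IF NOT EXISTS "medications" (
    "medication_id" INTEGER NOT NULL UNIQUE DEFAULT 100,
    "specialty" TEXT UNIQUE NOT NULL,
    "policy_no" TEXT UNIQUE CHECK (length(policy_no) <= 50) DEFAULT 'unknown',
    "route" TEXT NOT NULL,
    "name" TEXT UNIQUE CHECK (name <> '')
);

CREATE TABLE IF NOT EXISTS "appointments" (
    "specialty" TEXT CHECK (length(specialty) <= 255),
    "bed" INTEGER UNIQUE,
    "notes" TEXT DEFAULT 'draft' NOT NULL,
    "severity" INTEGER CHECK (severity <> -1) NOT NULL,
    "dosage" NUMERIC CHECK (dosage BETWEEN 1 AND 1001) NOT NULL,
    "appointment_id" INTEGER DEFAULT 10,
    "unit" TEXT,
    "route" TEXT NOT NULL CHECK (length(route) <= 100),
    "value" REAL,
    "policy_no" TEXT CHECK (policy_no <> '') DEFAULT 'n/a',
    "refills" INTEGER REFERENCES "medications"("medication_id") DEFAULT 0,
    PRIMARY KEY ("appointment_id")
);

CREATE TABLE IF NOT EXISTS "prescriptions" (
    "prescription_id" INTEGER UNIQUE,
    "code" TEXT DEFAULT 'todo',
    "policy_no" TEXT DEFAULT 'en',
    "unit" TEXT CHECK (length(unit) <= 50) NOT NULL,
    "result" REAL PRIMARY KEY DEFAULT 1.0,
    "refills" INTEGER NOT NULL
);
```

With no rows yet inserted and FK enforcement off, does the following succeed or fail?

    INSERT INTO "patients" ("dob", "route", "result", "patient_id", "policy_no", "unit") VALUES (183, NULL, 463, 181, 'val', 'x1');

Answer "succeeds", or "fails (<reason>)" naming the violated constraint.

route is explicitly set to NULL, but route is part of the PRIMARY KEY (implied NOT NULL).

fails (NOT NULL on route)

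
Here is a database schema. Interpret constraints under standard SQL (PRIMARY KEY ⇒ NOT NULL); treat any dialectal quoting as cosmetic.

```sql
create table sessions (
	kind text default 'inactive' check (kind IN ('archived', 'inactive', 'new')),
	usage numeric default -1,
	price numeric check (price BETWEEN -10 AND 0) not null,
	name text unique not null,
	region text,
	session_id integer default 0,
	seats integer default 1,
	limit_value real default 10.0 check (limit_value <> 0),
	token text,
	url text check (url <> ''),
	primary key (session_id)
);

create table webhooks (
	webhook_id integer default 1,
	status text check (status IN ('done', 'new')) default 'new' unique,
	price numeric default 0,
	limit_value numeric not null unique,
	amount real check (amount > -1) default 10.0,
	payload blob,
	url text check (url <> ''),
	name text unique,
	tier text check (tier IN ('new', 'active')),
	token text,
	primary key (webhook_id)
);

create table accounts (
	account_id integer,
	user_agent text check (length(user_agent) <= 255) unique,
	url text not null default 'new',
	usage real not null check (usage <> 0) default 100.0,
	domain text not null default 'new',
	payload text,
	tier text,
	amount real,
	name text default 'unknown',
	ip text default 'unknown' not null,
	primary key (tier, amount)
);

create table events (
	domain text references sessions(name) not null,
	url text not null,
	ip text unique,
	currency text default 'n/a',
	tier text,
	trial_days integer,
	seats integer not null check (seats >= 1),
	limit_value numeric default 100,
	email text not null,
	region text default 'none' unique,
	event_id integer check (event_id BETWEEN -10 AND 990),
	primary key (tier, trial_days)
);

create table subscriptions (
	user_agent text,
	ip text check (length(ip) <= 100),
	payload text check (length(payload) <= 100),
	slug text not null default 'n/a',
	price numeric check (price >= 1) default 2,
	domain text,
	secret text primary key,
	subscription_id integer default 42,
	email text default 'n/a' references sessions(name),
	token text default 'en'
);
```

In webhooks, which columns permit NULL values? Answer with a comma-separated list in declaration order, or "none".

- webhook_id: part of the PRIMARY KEY, which implies NOT NULL → not nullable.
- status: CHECK does not forbid NULL (a CHECK constraint passes when its expression is NULL) → nullable.
- price: DEFAULT only fills an omitted column; an explicit NULL is still allowed → nullable.
- limit_value: declared NOT NULL → not nullable.
- amount: CHECK does not forbid NULL (a CHECK constraint passes when its expression is NULL) → nullable.
- payload: no NOT NULL constraint applies → nullable.
- url: CHECK does not forbid NULL (a CHECK constraint passes when its expression is NULL) → nullable.
- name: UNIQUE does not imply NOT NULL → nullable.
- tier: CHECK does not forbid NULL (a CHECK constraint passes when its expression is NULL) → nullable.
- token: no NOT NULL constraint applies → nullable.

status, price, amount, payload, url, name, tier, token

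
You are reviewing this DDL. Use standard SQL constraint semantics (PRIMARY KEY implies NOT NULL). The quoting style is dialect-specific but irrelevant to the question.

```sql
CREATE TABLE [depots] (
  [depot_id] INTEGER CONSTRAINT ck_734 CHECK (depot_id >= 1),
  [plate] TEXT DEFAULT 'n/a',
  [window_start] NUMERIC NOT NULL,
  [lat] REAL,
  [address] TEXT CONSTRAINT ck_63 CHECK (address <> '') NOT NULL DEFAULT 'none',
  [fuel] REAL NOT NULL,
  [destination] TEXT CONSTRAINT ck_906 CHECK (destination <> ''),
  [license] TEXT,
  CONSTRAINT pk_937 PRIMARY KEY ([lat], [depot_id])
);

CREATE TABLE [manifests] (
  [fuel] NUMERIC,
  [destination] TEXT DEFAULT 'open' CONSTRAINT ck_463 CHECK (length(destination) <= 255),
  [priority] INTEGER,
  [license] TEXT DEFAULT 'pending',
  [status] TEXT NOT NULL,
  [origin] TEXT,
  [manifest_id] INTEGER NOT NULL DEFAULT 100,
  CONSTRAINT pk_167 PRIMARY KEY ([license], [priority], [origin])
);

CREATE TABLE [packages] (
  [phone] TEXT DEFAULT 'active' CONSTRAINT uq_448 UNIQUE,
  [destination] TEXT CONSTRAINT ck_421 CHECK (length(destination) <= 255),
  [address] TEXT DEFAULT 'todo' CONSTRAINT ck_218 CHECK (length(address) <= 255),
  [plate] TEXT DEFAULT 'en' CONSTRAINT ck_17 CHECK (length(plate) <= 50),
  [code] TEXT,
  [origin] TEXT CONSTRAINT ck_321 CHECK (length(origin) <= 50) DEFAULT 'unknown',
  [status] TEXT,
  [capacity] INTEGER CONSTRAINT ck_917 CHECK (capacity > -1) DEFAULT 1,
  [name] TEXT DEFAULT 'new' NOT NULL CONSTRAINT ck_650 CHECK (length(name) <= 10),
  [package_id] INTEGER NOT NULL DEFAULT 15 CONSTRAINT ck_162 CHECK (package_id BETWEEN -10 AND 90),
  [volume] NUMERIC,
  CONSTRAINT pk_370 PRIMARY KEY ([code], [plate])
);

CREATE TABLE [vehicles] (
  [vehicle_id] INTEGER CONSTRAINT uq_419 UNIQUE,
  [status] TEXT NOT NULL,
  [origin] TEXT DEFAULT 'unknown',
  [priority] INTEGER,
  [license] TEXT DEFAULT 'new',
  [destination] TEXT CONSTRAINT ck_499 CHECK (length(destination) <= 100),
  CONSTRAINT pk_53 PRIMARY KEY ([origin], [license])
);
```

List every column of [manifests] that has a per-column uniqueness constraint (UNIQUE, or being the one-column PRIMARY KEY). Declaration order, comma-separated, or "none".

- fuel: no UNIQUE or single-column PK constraint.
- destination: no UNIQUE or single-column PK constraint.
- priority: part of a composite PRIMARY KEY — only the tuple is unique, not this column on its own.
- license: part of a composite PRIMARY KEY — only the tuple is unique, not this column on its own.
- status: no UNIQUE or single-column PK constraint.
- origin: part of a composite PRIMARY KEY — only the tuple is unique, not this column on its own.
- manifest_id: no UNIQUE or single-column PK constraint.

none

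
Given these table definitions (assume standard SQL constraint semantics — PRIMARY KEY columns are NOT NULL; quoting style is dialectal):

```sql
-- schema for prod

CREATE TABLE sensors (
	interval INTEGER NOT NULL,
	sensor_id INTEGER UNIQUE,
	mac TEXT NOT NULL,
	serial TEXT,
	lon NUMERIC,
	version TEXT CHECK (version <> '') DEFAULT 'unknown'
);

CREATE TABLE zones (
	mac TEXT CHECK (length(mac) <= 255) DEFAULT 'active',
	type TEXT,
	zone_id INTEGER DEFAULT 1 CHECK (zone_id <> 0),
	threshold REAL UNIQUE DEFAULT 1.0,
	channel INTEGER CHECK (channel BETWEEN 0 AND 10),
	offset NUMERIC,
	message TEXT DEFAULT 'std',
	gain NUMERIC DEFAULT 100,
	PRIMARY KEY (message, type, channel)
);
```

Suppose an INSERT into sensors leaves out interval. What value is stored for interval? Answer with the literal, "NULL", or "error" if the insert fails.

error

interval has no DEFAULT clause.
Omitting it would insert NULL, but it is declared NOT NULL, so the INSERT fails.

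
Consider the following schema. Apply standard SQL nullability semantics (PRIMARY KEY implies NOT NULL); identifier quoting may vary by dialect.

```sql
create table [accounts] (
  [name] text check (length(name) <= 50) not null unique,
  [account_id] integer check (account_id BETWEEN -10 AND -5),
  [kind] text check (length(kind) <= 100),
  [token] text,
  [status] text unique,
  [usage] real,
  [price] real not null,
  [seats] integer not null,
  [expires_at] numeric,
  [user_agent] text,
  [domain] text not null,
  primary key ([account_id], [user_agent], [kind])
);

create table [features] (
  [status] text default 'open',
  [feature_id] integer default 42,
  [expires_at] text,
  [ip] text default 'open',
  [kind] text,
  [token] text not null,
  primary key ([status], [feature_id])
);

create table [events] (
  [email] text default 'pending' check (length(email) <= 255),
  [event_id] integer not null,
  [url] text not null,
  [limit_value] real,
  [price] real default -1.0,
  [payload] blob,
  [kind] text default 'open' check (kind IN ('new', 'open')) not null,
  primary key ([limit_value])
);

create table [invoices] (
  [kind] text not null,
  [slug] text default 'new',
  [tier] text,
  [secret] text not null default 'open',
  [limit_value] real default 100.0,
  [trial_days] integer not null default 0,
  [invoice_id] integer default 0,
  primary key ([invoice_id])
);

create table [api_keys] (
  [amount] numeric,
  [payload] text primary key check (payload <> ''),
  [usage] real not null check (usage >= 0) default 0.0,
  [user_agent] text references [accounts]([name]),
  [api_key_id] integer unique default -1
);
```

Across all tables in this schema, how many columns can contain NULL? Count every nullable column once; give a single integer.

16

accounts: 4 nullable (token, status, usage, expires_at — PK (account_id, user_agent, kind) and explicit NOT NULL columns excluded).
features: 3 nullable (expires_at, ip, kind — PK (status, feature_id) and explicit NOT NULL columns excluded).
events: 3 nullable (email, price, payload — PK (limit_value) and explicit NOT NULL columns excluded).
invoices: 3 nullable (slug, tier, limit_value — PK (invoice_id) and explicit NOT NULL columns excluded).
api_keys: 3 nullable (amount, user_agent, api_key_id — PK (payload) and explicit NOT NULL columns excluded).
Total: 4 + 3 + 3 + 3 + 3 = 16.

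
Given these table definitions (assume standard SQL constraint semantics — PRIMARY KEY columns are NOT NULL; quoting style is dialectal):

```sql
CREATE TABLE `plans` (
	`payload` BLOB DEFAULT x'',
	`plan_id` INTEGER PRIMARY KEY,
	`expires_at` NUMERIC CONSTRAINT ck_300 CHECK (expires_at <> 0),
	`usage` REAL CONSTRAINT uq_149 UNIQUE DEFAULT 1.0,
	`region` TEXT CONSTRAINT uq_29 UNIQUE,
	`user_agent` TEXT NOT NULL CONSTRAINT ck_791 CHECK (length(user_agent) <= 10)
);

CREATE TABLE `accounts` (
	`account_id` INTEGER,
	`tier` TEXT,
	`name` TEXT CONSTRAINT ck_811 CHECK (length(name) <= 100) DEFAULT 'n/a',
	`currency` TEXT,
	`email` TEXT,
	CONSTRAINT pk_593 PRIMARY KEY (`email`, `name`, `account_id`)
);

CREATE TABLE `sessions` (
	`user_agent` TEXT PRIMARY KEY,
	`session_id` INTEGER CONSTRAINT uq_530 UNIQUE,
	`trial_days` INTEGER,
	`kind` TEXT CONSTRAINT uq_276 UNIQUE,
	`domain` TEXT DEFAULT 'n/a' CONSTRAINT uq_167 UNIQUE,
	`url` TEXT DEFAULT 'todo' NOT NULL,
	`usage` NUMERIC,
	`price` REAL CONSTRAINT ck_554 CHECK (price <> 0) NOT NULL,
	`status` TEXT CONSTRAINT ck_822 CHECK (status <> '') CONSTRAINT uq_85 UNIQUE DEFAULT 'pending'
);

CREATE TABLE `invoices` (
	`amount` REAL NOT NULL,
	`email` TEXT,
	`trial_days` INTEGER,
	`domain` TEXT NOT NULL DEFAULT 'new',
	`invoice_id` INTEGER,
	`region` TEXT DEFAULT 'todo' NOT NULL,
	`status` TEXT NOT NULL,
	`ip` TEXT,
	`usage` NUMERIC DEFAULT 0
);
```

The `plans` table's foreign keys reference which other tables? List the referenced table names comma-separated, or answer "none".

No column in plans has a REFERENCES clause.

none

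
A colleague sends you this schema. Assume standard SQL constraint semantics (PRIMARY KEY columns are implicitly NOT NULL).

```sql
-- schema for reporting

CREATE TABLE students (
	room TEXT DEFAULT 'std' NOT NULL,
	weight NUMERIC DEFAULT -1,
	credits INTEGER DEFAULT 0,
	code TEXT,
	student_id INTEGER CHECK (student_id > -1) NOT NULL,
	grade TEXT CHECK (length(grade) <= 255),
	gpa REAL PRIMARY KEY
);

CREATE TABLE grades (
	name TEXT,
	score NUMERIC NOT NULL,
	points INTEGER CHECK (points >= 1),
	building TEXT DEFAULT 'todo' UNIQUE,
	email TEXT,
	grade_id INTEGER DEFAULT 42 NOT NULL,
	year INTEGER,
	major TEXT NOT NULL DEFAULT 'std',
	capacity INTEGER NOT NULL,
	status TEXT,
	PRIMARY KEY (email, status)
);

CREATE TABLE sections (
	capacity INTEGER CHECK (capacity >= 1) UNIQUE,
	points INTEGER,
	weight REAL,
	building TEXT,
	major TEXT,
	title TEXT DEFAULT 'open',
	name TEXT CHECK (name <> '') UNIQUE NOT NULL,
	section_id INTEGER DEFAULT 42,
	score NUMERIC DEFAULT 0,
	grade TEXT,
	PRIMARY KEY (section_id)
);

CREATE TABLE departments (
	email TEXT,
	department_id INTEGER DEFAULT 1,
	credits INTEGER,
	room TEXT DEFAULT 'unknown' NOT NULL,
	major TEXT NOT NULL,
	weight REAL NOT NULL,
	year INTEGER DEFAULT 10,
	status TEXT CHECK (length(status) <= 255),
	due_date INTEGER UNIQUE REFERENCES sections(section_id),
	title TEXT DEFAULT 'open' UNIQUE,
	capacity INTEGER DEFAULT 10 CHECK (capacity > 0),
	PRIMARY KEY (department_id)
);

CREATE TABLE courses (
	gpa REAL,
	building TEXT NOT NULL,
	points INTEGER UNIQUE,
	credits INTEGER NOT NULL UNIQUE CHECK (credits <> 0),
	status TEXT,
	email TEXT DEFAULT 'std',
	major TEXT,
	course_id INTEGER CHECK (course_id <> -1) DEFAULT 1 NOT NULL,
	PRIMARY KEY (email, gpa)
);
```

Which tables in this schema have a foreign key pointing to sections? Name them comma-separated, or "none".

departments

- departments.due_date references sections(section_id).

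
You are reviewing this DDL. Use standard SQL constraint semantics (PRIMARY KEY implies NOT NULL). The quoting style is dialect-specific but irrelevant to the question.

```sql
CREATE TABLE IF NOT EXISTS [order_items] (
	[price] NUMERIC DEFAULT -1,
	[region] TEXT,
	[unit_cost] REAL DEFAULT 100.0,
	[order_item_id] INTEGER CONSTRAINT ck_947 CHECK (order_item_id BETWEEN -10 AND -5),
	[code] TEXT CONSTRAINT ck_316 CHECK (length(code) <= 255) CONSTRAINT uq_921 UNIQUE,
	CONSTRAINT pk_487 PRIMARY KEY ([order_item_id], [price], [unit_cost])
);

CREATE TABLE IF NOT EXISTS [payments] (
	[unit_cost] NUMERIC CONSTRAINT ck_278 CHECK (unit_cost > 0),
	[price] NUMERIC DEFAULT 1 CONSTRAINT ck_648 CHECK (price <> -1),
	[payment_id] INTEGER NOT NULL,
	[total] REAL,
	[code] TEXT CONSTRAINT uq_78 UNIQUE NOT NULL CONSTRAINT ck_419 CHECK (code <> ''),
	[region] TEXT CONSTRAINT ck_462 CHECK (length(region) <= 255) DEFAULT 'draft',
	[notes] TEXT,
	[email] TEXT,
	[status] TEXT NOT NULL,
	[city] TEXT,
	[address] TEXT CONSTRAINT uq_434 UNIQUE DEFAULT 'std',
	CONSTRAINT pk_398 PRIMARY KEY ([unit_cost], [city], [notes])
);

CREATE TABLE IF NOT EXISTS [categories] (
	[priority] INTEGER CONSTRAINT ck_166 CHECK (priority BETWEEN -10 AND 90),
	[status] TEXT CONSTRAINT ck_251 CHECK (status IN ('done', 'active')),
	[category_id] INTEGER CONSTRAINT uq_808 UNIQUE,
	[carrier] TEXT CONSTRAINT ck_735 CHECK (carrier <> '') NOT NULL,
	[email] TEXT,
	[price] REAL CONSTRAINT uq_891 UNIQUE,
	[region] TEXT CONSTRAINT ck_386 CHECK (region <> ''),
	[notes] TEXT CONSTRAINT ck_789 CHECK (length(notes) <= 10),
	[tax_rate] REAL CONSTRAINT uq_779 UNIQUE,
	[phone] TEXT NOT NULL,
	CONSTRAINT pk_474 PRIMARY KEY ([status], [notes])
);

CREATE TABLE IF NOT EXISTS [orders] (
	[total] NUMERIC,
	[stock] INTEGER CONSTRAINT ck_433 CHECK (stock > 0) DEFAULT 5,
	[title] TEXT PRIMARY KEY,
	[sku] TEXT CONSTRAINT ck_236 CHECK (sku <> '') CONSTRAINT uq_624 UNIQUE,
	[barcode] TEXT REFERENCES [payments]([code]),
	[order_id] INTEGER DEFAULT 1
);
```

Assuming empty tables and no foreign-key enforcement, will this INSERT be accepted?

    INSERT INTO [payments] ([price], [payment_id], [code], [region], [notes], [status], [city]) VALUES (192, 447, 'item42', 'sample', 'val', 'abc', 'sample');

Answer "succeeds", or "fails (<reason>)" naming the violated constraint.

fails (NOT NULL on unit_cost)

unit_cost is omitted from the column list and has no DEFAULT, so it would receive NULL.
But unit_cost is part of the PRIMARY KEY (implied NOT NULL).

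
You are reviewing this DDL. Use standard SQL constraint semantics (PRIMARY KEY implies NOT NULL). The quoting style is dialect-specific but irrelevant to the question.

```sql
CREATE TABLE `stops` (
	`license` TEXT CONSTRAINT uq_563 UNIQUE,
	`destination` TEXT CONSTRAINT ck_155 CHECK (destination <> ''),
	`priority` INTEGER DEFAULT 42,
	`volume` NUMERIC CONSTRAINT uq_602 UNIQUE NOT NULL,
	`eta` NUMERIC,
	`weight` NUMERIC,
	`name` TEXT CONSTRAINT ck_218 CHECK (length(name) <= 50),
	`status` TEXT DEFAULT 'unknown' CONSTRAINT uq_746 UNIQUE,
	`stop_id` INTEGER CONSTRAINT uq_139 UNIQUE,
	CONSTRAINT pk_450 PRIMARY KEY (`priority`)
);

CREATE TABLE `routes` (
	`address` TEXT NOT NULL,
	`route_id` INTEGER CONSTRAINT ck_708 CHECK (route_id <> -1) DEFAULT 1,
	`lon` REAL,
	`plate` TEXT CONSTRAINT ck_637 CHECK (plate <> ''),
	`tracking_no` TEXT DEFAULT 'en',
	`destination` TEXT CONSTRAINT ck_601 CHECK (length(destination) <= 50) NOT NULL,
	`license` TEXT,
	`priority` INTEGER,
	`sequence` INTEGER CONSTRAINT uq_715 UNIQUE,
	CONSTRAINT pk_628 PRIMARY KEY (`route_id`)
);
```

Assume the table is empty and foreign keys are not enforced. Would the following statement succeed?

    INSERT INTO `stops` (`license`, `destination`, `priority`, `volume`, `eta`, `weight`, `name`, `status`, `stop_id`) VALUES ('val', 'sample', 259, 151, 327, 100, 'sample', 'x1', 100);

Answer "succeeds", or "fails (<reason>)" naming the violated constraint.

succeeds

NOT NULL columns: priority is supplied; volume is supplied.
CHECK constraints: 'sample' satisfies (destination <> ''); 'sample' satisfies (length(name) <= 50).
No constraint is violated.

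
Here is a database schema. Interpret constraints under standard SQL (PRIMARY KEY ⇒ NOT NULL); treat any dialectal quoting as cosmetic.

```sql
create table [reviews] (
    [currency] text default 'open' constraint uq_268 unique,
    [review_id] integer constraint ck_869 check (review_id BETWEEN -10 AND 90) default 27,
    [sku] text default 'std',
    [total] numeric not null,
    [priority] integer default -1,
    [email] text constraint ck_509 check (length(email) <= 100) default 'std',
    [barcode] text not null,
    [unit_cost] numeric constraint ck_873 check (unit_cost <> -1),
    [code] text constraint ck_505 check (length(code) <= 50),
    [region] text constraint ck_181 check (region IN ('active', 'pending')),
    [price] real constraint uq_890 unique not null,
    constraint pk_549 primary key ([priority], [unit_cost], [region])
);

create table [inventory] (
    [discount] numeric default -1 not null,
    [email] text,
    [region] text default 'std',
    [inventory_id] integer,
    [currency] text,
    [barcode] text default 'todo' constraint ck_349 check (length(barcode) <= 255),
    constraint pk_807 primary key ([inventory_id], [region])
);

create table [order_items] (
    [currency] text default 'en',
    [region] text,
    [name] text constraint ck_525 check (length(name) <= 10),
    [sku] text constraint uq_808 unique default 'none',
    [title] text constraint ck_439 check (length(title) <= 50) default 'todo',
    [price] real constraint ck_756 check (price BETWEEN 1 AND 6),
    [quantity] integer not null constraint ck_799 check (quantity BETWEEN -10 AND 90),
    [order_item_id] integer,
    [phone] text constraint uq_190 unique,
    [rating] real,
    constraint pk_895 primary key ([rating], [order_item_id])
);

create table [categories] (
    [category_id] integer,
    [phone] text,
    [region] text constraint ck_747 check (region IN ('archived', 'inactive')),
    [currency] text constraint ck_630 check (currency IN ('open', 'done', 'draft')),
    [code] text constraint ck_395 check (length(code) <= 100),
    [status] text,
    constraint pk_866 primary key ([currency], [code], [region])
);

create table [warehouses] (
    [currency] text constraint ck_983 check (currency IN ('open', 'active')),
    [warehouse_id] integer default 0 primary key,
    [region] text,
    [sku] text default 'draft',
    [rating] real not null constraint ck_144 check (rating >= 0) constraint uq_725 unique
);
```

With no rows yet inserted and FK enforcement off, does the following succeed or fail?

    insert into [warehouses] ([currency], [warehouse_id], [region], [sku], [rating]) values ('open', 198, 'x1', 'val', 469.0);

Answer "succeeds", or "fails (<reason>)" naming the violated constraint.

NOT NULL columns: rating is supplied; warehouse_id is supplied.
CHECK constraints: 'open' satisfies (currency IN ('open', 'active')); 469.0 satisfies (rating >= 0).
No constraint is violated.

succeeds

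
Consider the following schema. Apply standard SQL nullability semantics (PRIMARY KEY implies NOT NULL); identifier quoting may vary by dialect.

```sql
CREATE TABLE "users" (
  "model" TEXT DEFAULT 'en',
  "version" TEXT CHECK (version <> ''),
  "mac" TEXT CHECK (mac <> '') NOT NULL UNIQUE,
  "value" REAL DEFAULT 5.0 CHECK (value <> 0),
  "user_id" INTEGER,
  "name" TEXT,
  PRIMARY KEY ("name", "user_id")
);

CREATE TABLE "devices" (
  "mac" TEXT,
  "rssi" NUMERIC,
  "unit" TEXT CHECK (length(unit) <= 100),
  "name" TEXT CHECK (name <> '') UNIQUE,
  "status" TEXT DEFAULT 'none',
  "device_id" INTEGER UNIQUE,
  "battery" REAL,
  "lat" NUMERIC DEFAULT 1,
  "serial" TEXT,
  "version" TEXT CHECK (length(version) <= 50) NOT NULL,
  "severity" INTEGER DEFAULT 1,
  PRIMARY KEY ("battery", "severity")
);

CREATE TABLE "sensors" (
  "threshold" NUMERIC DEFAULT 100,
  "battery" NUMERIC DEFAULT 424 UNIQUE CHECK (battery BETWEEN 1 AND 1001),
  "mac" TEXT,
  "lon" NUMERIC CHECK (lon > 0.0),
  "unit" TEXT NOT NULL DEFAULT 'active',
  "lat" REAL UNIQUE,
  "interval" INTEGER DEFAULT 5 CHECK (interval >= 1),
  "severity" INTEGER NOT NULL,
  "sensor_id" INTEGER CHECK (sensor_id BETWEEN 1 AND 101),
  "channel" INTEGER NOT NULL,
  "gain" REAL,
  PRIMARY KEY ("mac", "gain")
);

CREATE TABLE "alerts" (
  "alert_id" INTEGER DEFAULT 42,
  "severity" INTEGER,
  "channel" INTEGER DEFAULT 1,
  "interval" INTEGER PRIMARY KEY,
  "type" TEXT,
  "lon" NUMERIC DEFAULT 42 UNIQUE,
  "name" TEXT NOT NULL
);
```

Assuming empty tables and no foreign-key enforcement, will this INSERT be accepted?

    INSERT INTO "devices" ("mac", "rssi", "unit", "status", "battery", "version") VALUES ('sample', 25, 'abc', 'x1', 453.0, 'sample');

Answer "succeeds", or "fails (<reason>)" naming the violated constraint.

succeeds

NOT NULL columns: battery is supplied; severity defaults to 1; version is supplied.
CHECK constraints: 'abc' satisfies (length(unit) <= 100); 'sample' satisfies (length(version) <= 50).
No constraint is violated.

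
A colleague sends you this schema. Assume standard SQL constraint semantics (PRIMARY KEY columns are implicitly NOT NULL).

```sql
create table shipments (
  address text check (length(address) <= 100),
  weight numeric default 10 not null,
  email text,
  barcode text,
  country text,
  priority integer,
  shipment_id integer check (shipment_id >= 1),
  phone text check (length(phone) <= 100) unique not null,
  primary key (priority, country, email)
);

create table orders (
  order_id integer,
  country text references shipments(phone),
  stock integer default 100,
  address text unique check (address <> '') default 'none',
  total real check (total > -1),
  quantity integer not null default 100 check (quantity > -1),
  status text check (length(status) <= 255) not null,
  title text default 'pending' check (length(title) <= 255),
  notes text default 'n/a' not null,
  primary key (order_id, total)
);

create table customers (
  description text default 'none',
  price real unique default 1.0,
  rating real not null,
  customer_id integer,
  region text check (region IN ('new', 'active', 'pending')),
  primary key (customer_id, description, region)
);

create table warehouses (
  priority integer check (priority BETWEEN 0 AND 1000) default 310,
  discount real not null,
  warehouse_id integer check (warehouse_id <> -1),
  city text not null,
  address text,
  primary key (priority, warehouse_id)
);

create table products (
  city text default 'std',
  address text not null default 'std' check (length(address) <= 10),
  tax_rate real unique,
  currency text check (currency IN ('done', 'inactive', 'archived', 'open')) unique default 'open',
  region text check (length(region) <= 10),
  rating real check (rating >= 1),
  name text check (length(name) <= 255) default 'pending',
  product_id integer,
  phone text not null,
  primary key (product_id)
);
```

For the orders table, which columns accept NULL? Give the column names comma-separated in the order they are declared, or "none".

country, stock, address, title

- order_id: part of the PRIMARY KEY, which implies NOT NULL → not nullable.
- country: a foreign key column may be NULL unless separately constrained → nullable.
- stock: DEFAULT only fills an omitted column; an explicit NULL is still allowed → nullable.
- address: CHECK does not forbid NULL (a CHECK constraint passes when its expression is NULL) → nullable.
- total: part of the PRIMARY KEY, which implies NOT NULL → not nullable.
- quantity: declared NOT NULL → not nullable.
- status: declared NOT NULL → not nullable.
- title: CHECK does not forbid NULL (a CHECK constraint passes when its expression is NULL) → nullable.
- notes: declared NOT NULL → not nullable.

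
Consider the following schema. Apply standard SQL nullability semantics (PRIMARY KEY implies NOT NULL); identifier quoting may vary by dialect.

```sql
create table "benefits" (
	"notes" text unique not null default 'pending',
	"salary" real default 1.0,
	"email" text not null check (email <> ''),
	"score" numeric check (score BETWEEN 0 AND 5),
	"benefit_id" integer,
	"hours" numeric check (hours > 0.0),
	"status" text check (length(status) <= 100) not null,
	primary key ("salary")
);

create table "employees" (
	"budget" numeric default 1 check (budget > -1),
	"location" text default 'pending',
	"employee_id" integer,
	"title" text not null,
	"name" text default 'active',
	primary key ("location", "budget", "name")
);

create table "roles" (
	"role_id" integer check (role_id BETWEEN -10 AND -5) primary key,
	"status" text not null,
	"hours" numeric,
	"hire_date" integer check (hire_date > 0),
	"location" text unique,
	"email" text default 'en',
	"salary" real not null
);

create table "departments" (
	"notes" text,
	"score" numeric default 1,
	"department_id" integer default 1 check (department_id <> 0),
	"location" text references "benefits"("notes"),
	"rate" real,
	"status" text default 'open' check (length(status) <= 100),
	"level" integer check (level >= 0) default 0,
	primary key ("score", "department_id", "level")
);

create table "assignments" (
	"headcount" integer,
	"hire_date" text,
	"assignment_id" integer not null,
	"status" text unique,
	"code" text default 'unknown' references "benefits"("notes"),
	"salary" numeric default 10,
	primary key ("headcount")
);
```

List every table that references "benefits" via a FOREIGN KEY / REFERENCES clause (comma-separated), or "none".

- departments.location references benefits(notes).
- assignments.code references benefits(notes).

departments, assignments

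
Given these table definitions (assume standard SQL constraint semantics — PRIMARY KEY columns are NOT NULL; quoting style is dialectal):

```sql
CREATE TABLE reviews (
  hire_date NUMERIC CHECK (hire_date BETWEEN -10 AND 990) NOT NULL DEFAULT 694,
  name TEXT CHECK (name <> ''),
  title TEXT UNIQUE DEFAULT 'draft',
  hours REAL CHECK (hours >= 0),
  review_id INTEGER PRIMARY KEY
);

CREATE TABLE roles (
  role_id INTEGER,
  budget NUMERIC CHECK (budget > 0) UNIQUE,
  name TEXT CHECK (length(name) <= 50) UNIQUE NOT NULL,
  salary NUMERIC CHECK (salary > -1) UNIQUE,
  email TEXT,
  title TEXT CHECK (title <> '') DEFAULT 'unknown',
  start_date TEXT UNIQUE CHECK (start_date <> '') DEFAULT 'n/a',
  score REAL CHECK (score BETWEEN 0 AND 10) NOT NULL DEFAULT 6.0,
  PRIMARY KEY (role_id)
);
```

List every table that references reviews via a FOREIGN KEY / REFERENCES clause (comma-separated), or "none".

none

No REFERENCES clause anywhere in the schema names reviews.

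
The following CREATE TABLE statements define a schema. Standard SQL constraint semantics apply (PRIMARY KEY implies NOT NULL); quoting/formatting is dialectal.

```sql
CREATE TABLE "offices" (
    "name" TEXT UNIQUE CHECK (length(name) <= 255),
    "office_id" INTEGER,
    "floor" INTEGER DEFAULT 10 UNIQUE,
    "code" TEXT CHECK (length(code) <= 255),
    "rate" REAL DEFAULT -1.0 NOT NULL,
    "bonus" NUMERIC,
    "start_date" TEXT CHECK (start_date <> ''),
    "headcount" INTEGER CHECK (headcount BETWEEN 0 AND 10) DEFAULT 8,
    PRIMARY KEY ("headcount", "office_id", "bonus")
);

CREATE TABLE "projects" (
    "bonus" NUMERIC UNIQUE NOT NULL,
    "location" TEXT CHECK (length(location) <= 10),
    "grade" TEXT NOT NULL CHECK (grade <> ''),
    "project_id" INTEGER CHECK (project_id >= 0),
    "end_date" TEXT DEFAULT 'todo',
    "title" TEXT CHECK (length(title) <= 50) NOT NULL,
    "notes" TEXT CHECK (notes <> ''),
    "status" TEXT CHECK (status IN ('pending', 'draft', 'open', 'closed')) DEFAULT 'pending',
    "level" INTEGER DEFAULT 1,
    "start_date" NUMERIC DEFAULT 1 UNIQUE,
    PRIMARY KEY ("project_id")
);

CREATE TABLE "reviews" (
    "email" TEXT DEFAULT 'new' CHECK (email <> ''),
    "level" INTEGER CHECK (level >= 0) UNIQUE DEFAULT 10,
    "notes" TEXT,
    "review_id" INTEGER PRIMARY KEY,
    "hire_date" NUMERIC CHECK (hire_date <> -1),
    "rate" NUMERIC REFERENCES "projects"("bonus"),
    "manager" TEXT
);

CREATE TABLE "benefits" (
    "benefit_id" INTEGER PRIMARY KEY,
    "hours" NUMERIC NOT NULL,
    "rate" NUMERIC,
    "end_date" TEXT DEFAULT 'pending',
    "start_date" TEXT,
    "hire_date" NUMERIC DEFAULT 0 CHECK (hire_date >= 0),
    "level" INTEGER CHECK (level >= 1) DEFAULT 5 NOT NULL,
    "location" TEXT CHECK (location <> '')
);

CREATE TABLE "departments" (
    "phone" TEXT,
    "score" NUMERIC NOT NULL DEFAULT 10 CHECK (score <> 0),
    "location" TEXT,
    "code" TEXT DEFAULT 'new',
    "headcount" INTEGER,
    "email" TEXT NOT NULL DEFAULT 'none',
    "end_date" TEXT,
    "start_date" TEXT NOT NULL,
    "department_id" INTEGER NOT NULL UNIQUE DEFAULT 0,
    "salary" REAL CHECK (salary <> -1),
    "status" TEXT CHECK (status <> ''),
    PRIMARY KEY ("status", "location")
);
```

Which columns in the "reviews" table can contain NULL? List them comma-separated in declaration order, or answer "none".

email, level, notes, hire_date, rate, manager

- email: CHECK does not forbid NULL (a CHECK constraint passes when its expression is NULL) → nullable.
- level: CHECK does not forbid NULL (a CHECK constraint passes when its expression is NULL) → nullable.
- notes: no NOT NULL constraint applies → nullable.
- review_id: part of the PRIMARY KEY, which implies NOT NULL → not nullable.
- hire_date: CHECK does not forbid NULL (a CHECK constraint passes when its expression is NULL) → nullable.
- rate: a foreign key column may be NULL unless separately constrained → nullable.
- manager: no NOT NULL constraint applies → nullable.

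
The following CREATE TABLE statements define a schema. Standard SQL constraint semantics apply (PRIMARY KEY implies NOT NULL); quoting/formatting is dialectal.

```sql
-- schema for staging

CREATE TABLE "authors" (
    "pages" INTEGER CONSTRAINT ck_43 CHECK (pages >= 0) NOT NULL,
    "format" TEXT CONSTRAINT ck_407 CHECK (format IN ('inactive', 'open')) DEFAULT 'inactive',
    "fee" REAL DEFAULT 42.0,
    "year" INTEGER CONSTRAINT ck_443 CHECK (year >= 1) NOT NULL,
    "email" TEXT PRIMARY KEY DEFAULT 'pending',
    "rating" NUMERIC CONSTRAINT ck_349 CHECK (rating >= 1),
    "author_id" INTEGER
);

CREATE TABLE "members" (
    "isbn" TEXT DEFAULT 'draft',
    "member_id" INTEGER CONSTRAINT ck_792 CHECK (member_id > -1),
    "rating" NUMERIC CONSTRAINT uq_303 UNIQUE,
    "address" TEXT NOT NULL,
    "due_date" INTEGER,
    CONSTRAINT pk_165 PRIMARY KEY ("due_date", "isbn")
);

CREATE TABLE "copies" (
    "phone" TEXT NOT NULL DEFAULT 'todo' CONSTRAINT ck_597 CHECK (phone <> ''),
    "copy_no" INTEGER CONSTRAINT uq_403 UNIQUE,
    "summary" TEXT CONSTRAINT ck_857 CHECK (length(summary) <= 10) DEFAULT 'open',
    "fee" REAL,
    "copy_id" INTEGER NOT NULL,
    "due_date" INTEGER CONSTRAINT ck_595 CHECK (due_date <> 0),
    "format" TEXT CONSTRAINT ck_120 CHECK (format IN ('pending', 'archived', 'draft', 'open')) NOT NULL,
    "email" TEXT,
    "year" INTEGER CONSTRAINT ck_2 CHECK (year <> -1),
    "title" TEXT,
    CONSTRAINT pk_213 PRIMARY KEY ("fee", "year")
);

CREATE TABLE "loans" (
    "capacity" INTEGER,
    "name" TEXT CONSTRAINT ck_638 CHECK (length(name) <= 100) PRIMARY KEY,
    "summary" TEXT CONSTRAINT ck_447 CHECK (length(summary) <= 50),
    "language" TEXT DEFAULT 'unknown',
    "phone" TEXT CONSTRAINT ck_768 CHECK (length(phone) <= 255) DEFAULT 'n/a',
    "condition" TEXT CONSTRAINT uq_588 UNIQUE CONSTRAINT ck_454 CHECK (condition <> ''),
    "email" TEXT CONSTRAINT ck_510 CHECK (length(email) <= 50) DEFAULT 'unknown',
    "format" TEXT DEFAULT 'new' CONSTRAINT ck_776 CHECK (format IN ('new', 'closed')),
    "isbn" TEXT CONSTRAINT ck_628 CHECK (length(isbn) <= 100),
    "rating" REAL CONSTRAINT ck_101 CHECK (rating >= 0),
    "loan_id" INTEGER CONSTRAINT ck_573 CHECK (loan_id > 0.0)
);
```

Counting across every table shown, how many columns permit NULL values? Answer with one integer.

authors: 4 nullable (format, fee, rating, author_id — PK (email) and explicit NOT NULL columns excluded).
members: 2 nullable (member_id, rating — PK (due_date, isbn) and explicit NOT NULL columns excluded).
copies: 5 nullable (copy_no, summary, due_date, email, title — PK (fee, year) and explicit NOT NULL columns excluded).
loans: 10 nullable (capacity, summary, language, phone, condition, email, format, isbn, rating, loan_id — PK (name) and explicit NOT NULL columns excluded).
Total: 4 + 2 + 5 + 10 = 21.

21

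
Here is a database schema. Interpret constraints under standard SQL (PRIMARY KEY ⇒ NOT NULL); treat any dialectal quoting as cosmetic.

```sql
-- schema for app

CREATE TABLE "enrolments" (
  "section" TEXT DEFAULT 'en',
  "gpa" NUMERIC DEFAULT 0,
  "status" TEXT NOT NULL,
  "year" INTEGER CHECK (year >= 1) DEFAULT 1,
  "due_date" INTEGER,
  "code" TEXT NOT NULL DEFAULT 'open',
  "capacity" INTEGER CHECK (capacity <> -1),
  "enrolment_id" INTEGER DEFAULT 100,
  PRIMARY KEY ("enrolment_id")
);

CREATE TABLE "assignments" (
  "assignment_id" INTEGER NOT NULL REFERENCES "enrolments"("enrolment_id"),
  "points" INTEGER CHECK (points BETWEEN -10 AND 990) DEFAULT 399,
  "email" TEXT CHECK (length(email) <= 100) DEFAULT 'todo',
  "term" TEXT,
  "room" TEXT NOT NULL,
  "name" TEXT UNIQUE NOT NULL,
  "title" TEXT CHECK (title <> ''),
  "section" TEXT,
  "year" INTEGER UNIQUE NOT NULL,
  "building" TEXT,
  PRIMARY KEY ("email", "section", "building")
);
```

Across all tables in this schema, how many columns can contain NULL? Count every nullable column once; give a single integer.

enrolments: 5 nullable (section, gpa, year, due_date, capacity — PK (enrolment_id) and explicit NOT NULL columns excluded).
assignments: 3 nullable (points, term, title — PK (email, section, building) and explicit NOT NULL columns excluded).
Total: 5 + 3 = 8.

8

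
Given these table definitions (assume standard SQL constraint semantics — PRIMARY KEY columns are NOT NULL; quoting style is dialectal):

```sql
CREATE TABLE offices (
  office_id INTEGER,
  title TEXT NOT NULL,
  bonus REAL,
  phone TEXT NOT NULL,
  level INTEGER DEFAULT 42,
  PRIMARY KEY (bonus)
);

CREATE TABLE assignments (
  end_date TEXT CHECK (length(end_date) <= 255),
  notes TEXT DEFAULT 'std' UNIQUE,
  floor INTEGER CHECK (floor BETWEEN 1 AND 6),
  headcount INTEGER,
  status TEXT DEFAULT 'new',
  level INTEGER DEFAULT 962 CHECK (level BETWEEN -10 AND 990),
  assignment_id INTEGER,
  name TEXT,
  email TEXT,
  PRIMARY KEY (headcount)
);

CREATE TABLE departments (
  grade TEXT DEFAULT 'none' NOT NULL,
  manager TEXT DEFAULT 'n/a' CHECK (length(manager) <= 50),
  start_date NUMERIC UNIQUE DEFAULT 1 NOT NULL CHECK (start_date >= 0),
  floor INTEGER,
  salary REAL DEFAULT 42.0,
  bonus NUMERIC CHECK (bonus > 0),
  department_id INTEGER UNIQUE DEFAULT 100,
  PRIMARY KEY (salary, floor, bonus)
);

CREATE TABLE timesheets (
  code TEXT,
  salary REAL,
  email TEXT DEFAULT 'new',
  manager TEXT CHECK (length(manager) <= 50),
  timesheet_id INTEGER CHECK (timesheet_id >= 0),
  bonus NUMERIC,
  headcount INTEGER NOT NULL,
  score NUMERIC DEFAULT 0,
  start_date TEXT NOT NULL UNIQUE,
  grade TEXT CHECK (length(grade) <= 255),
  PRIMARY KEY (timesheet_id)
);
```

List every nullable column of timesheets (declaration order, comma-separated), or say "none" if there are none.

- code: no NOT NULL constraint applies → nullable.
- salary: no NOT NULL constraint applies → nullable.
- email: DEFAULT only fills an omitted column; an explicit NULL is still allowed → nullable.
- manager: CHECK does not forbid NULL (a CHECK constraint passes when its expression is NULL) → nullable.
- timesheet_id: part of the PRIMARY KEY, which implies NOT NULL → not nullable.
- bonus: no NOT NULL constraint applies → nullable.
- headcount: declared NOT NULL → not nullable.
- score: DEFAULT only fills an omitted column; an explicit NULL is still allowed → nullable.
- start_date: declared NOT NULL → not nullable.
- grade: CHECK does not forbid NULL (a CHECK constraint passes when its expression is NULL) → nullable.

code, salary, email, manager, bonus, score, grade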